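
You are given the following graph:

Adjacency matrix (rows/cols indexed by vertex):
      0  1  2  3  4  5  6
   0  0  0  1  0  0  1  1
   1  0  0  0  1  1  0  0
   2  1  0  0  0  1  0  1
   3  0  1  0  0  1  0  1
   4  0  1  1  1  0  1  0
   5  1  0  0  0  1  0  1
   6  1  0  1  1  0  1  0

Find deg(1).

Vertex 1 has neighbors [3, 4], so deg(1) = 2.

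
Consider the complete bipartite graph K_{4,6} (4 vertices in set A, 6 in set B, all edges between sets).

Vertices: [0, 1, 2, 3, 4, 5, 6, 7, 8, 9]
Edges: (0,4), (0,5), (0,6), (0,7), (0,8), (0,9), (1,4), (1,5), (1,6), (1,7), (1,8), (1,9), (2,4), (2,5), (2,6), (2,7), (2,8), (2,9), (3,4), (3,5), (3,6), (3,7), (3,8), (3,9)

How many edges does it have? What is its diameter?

K_{4,6} has 4 * 6 = 24 edges.
Any vertex reaches any opposite-side vertex in 1 step; same-side vertices reach in 2 steps via any opposite-side vertex.
Diameter = 2.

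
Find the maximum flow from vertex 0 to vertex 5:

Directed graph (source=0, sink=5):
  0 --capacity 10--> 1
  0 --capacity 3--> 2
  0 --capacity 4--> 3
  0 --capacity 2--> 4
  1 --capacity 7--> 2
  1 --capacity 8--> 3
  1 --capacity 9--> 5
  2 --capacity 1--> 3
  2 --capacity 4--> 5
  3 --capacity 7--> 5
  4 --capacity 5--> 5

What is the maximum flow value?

Computing max flow:
  Flow on (0->1): 10/10
  Flow on (0->2): 3/3
  Flow on (0->3): 4/4
  Flow on (0->4): 2/2
  Flow on (1->2): 1/7
  Flow on (1->5): 9/9
  Flow on (2->5): 4/4
  Flow on (3->5): 4/7
  Flow on (4->5): 2/5
Maximum flow = 19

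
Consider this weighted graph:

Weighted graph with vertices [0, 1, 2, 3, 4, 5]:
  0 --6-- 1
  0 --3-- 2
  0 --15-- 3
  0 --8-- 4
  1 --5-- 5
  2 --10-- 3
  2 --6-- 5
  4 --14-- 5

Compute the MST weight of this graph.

Applying Kruskal's algorithm (sort edges by weight, add if no cycle):
  Add (0,2) w=3
  Add (1,5) w=5
  Add (0,1) w=6
  Skip (2,5) w=6 (creates cycle)
  Add (0,4) w=8
  Add (2,3) w=10
  Skip (4,5) w=14 (creates cycle)
  Skip (0,3) w=15 (creates cycle)
MST weight = 32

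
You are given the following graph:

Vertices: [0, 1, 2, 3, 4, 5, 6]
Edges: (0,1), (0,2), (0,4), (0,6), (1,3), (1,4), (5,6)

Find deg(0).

Vertex 0 has neighbors [1, 2, 4, 6], so deg(0) = 4.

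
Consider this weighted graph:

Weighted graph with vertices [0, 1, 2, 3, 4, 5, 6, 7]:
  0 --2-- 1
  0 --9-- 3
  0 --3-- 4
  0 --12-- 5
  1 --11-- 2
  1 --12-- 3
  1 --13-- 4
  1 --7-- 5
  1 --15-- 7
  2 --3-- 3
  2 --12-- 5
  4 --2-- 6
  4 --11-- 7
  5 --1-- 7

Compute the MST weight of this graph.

Applying Kruskal's algorithm (sort edges by weight, add if no cycle):
  Add (5,7) w=1
  Add (0,1) w=2
  Add (4,6) w=2
  Add (0,4) w=3
  Add (2,3) w=3
  Add (1,5) w=7
  Add (0,3) w=9
  Skip (1,2) w=11 (creates cycle)
  Skip (4,7) w=11 (creates cycle)
  Skip (0,5) w=12 (creates cycle)
  Skip (1,3) w=12 (creates cycle)
  Skip (2,5) w=12 (creates cycle)
  Skip (1,4) w=13 (creates cycle)
  Skip (1,7) w=15 (creates cycle)
MST weight = 27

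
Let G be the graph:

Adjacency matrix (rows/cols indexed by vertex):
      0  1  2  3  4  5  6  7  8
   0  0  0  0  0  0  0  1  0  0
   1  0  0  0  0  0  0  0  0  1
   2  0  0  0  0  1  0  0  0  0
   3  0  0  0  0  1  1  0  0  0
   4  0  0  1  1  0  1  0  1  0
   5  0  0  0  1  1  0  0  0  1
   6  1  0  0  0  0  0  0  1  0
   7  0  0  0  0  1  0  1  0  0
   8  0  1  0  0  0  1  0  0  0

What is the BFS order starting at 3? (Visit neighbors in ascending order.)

BFS from vertex 3 (neighbors processed in ascending order):
Visit order: 3, 4, 5, 2, 7, 8, 6, 1, 0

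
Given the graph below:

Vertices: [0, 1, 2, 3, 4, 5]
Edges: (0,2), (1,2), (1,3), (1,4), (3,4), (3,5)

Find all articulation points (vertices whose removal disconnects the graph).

An articulation point is a vertex whose removal disconnects the graph.
Articulation points: [1, 2, 3]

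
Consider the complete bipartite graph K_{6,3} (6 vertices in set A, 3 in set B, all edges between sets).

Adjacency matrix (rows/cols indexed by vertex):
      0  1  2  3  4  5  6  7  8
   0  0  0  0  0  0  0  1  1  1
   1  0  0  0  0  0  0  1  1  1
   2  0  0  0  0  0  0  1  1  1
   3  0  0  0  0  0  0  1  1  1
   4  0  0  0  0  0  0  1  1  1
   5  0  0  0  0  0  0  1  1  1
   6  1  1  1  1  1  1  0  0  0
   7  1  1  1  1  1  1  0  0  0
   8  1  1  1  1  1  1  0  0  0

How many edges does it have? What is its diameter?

K_{6,3} has 6 * 3 = 18 edges.
Any vertex reaches any opposite-side vertex in 1 step; same-side vertices reach in 2 steps via any opposite-side vertex.
Diameter = 2.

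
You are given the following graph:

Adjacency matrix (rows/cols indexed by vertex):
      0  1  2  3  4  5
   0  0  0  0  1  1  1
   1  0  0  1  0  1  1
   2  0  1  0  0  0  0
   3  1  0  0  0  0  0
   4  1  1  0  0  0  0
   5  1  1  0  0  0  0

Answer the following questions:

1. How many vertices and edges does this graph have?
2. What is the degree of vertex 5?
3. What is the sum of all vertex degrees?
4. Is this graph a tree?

Count: 6 vertices, 6 edges.
Vertex 5 has neighbors [0, 1], degree = 2.
Handshaking lemma: 2 * 6 = 12.
A tree on 6 vertices has 5 edges. This graph has 6 edges (1 extra). Not a tree.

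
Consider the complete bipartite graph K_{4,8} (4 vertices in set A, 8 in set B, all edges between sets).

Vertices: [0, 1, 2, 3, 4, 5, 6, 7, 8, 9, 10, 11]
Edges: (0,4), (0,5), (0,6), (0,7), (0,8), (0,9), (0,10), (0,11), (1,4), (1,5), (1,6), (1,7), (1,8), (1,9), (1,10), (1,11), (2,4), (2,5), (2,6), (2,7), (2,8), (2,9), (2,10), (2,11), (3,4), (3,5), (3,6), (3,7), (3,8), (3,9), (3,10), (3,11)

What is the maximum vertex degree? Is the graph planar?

Set-A vertices have degree 8; set-B vertices have degree 4. Maximum degree = max(4,8) = 8.
K_{4,8} contains K_{3,3} as a subgraph (since both sides have >= 3 vertices); by Kuratowski's theorem it is not planar.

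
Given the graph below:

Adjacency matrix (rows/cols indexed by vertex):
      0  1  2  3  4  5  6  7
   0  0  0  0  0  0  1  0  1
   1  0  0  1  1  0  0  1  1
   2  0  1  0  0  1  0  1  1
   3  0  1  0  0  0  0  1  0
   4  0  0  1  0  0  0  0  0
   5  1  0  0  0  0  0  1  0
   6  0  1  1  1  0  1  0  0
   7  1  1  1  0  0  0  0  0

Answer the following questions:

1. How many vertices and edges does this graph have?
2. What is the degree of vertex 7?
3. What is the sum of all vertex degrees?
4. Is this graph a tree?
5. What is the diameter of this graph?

Count: 8 vertices, 11 edges.
Vertex 7 has neighbors [0, 1, 2], degree = 3.
Handshaking lemma: 2 * 11 = 22.
A tree on 8 vertices has 7 edges. This graph has 11 edges (4 extra). Not a tree.
Diameter (longest shortest path) = 3.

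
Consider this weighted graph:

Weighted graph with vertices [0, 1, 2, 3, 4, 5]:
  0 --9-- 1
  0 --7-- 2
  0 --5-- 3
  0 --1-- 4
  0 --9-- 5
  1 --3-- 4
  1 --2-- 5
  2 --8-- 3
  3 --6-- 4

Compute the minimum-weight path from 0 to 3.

Using Dijkstra's algorithm from vertex 0:
Shortest path: 0 -> 3
Total weight: 5 = 5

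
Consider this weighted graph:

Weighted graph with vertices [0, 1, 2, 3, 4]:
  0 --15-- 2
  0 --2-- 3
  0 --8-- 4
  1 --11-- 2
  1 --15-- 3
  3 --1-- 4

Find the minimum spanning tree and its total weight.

Applying Kruskal's algorithm (sort edges by weight, add if no cycle):
  Add (3,4) w=1
  Add (0,3) w=2
  Skip (0,4) w=8 (creates cycle)
  Add (1,2) w=11
  Add (0,2) w=15
  Skip (1,3) w=15 (creates cycle)
MST weight = 29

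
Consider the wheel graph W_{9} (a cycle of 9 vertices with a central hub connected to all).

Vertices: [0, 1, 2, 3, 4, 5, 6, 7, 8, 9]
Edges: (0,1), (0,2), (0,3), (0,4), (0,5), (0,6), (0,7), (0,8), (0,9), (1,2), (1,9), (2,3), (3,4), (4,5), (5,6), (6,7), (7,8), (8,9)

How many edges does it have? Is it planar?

Wheel graph W_{9}: 9 cycle edges + 9 spoke edges = 18 edges.
Total vertices: 10.
The graph is planar.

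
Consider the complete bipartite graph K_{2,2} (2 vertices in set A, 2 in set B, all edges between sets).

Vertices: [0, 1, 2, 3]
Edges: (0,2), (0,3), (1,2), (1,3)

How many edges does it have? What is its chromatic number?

K_{2,2} has 2 * 2 = 4 edges.
Bipartite graphs have chromatic number 2 (color each partition differently).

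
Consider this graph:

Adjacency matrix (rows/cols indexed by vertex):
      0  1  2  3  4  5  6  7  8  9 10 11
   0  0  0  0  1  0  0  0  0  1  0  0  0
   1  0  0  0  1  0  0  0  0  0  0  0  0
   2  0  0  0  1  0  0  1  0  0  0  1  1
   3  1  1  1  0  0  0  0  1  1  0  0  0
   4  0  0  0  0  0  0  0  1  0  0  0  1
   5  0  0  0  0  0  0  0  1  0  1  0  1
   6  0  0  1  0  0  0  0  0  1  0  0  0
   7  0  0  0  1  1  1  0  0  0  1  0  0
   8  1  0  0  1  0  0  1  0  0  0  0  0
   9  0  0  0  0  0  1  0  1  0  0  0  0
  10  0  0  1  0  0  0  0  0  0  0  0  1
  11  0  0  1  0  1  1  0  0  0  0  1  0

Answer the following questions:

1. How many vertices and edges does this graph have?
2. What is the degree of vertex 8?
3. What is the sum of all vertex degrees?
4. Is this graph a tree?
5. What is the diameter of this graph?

Count: 12 vertices, 17 edges.
Vertex 8 has neighbors [0, 3, 6], degree = 3.
Handshaking lemma: 2 * 17 = 34.
A tree on 12 vertices has 11 edges. This graph has 17 edges (6 extra). Not a tree.
Diameter (longest shortest path) = 4.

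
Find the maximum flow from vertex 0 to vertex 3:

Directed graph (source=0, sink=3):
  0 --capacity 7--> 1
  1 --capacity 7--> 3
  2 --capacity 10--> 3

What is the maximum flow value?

Computing max flow:
  Flow on (0->1): 7/7
  Flow on (1->3): 7/7
Maximum flow = 7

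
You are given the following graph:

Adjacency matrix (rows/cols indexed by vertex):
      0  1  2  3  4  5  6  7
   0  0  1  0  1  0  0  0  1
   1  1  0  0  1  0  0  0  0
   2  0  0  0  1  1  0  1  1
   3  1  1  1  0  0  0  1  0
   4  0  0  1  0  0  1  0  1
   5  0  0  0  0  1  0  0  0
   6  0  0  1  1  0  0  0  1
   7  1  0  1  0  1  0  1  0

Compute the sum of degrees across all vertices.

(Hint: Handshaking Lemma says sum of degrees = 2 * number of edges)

Count edges: 12 edges.
By Handshaking Lemma: sum of degrees = 2 * 12 = 24.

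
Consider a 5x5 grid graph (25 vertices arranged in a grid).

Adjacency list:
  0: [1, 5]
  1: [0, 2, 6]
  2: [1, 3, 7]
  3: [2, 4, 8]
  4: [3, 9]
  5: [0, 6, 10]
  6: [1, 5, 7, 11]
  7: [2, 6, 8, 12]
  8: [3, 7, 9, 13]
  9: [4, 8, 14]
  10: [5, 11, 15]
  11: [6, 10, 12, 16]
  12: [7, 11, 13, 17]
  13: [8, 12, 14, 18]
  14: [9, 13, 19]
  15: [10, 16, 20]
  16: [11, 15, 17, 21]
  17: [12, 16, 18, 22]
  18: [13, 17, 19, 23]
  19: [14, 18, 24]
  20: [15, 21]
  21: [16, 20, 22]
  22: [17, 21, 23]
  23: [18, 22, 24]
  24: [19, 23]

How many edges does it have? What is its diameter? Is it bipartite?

A 5x5 grid has 20 vertical edges and 20 horizontal edges.
Total edges = 20 + 20 = 40.
Diameter = (5-1) + (5-1) = 8 (corner to opposite corner).
Grid graphs are bipartite (checkerboard coloring).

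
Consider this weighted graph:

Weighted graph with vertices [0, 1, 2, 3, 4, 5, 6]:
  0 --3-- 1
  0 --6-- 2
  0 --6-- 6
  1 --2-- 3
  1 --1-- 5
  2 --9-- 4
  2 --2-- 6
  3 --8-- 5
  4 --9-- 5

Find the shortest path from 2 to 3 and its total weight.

Using Dijkstra's algorithm from vertex 2:
Shortest path: 2 -> 0 -> 1 -> 3
Total weight: 6 + 3 + 2 = 11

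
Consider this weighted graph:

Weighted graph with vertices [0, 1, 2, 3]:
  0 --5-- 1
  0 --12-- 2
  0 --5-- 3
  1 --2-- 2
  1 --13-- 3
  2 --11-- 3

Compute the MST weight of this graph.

Applying Kruskal's algorithm (sort edges by weight, add if no cycle):
  Add (1,2) w=2
  Add (0,3) w=5
  Add (0,1) w=5
  Skip (2,3) w=11 (creates cycle)
  Skip (0,2) w=12 (creates cycle)
  Skip (1,3) w=13 (creates cycle)
MST weight = 12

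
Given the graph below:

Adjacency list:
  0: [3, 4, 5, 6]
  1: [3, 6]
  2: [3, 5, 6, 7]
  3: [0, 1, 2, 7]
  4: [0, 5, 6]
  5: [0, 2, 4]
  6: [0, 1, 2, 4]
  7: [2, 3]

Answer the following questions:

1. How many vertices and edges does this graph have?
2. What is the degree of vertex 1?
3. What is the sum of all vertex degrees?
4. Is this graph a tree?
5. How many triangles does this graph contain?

Count: 8 vertices, 13 edges.
Vertex 1 has neighbors [3, 6], degree = 2.
Handshaking lemma: 2 * 13 = 26.
A tree on 8 vertices has 7 edges. This graph has 13 edges (6 extra). Not a tree.
Number of triangles = 3.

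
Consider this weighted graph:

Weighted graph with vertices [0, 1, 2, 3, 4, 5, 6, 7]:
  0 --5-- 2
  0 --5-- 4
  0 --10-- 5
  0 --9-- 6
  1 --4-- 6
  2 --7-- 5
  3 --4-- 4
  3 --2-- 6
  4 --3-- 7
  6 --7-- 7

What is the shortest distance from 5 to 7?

Using Dijkstra's algorithm from vertex 5:
Shortest path: 5 -> 0 -> 4 -> 7
Total weight: 10 + 5 + 3 = 18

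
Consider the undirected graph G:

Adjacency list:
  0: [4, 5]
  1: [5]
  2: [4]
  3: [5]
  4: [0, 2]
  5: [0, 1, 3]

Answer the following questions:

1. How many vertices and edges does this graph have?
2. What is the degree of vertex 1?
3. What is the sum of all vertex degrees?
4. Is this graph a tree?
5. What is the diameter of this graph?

Count: 6 vertices, 5 edges.
Vertex 1 has neighbors [5], degree = 1.
Handshaking lemma: 2 * 5 = 10.
A graph is a tree iff it is connected and has exactly n-1 edges. This graph is connected (all 6 vertices in one component) and has 6-1 = 5 edges. It is a tree.
Diameter (longest shortest path) = 4.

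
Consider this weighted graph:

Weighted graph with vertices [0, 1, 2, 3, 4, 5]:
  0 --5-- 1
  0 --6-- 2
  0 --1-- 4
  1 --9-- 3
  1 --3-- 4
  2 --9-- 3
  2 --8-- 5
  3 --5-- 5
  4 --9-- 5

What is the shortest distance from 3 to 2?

Using Dijkstra's algorithm from vertex 3:
Shortest path: 3 -> 2
Total weight: 9 = 9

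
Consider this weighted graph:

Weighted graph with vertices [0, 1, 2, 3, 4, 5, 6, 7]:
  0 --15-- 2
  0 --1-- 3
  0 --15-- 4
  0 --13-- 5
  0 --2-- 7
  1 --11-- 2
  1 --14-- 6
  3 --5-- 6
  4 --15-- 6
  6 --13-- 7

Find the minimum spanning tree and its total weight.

Applying Kruskal's algorithm (sort edges by weight, add if no cycle):
  Add (0,3) w=1
  Add (0,7) w=2
  Add (3,6) w=5
  Add (1,2) w=11
  Add (0,5) w=13
  Skip (6,7) w=13 (creates cycle)
  Add (1,6) w=14
  Add (0,4) w=15
  Skip (0,2) w=15 (creates cycle)
  Skip (4,6) w=15 (creates cycle)
MST weight = 61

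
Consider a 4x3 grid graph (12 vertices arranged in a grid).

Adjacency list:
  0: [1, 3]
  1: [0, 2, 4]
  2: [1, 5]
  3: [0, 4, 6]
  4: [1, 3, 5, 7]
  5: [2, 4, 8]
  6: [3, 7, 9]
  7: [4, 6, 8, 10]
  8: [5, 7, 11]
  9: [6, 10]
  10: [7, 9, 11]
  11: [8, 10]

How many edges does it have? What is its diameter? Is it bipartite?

A 4x3 grid has 9 vertical edges and 8 horizontal edges.
Total edges = 9 + 8 = 17.
Diameter = (4-1) + (3-1) = 5 (corner to opposite corner).
Grid graphs are bipartite (checkerboard coloring).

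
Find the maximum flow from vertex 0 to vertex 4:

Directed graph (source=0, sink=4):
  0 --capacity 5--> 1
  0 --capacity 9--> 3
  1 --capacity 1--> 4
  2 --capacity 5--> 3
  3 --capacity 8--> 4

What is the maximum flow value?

Computing max flow:
  Flow on (0->1): 1/5
  Flow on (0->3): 8/9
  Flow on (1->4): 1/1
  Flow on (3->4): 8/8
Maximum flow = 9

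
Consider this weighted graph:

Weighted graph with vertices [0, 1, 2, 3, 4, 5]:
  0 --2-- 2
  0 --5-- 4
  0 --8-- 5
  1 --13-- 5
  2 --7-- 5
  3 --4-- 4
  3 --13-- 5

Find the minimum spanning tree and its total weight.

Applying Kruskal's algorithm (sort edges by weight, add if no cycle):
  Add (0,2) w=2
  Add (3,4) w=4
  Add (0,4) w=5
  Add (2,5) w=7
  Skip (0,5) w=8 (creates cycle)
  Add (1,5) w=13
  Skip (3,5) w=13 (creates cycle)
MST weight = 31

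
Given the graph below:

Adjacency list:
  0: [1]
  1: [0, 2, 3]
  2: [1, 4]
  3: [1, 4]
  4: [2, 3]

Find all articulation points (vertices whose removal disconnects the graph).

An articulation point is a vertex whose removal disconnects the graph.
Articulation points: [1]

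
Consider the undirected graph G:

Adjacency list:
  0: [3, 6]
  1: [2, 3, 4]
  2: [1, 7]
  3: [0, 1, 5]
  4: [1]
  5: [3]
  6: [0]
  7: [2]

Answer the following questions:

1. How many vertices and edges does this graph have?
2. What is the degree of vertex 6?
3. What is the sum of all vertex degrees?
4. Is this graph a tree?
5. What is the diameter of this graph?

Count: 8 vertices, 7 edges.
Vertex 6 has neighbors [0], degree = 1.
Handshaking lemma: 2 * 7 = 14.
A graph is a tree iff it is connected and has exactly n-1 edges. This graph is connected (all 8 vertices in one component) and has 8-1 = 7 edges. It is a tree.
Diameter (longest shortest path) = 5.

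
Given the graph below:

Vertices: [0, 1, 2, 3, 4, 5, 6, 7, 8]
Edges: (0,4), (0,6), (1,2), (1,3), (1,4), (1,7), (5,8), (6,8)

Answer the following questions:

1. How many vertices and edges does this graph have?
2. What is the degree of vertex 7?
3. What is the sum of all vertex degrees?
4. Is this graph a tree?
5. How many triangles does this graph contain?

Count: 9 vertices, 8 edges.
Vertex 7 has neighbors [1], degree = 1.
Handshaking lemma: 2 * 8 = 16.
A graph is a tree iff it is connected and has exactly n-1 edges. This graph is connected (all 9 vertices in one component) and has 9-1 = 8 edges. It is a tree.
Number of triangles = 0.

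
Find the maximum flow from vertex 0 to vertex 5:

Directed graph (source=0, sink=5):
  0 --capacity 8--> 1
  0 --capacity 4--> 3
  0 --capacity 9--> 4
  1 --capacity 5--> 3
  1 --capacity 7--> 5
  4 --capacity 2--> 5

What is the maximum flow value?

Computing max flow:
  Flow on (0->1): 7/8
  Flow on (0->4): 2/9
  Flow on (1->5): 7/7
  Flow on (4->5): 2/2
Maximum flow = 9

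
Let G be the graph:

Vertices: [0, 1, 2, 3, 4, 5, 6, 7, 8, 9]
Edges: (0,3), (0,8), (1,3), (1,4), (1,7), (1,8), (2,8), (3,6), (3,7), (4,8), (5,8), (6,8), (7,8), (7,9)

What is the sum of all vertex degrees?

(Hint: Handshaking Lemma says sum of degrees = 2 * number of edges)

Count edges: 14 edges.
By Handshaking Lemma: sum of degrees = 2 * 14 = 28.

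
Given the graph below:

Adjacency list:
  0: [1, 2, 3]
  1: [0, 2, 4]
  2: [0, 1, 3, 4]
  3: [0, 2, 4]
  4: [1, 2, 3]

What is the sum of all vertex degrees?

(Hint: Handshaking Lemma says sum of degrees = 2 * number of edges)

Count edges: 8 edges.
By Handshaking Lemma: sum of degrees = 2 * 8 = 16.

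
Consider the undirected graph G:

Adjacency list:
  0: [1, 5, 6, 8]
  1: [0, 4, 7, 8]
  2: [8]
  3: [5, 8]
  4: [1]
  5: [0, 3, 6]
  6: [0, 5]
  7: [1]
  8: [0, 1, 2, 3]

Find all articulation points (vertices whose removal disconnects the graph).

An articulation point is a vertex whose removal disconnects the graph.
Articulation points: [1, 8]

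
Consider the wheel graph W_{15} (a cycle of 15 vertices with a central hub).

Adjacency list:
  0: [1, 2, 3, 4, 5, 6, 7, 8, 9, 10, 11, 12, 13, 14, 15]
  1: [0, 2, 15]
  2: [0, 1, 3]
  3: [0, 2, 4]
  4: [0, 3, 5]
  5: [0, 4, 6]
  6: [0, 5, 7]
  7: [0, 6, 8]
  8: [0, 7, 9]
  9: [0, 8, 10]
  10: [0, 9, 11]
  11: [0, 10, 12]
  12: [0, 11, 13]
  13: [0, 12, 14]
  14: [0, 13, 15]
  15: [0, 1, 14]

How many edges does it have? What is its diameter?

Wheel graph W_{15}: 15 cycle edges + 15 spoke edges = 30 edges.
The hub is distance 1 from all cycle vertices. Max distance between cycle vertices through hub is 2.
Diameter = 2.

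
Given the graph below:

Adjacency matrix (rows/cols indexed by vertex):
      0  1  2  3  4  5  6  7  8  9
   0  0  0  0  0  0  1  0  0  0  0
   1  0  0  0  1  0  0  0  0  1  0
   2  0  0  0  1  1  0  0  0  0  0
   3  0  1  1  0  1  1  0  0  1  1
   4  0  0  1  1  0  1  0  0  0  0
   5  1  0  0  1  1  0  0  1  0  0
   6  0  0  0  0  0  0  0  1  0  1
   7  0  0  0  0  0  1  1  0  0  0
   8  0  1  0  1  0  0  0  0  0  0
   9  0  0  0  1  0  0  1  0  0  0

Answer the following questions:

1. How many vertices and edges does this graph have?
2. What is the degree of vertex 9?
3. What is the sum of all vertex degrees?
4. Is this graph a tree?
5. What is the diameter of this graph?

Count: 10 vertices, 13 edges.
Vertex 9 has neighbors [3, 6], degree = 2.
Handshaking lemma: 2 * 13 = 26.
A tree on 10 vertices has 9 edges. This graph has 13 edges (4 extra). Not a tree.
Diameter (longest shortest path) = 3.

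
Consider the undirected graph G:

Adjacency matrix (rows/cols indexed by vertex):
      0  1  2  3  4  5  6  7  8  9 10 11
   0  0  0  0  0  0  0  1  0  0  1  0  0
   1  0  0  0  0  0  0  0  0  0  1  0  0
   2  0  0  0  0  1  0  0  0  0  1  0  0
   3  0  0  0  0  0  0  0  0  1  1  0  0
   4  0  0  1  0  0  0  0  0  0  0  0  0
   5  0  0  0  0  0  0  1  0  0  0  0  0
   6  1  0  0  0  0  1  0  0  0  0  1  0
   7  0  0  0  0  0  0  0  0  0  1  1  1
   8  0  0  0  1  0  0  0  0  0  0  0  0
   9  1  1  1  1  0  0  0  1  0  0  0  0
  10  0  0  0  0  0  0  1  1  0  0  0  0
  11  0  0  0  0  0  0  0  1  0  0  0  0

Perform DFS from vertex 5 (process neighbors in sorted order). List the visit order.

DFS from vertex 5 (neighbors processed in ascending order):
Visit order: 5, 6, 0, 9, 1, 2, 4, 3, 8, 7, 10, 11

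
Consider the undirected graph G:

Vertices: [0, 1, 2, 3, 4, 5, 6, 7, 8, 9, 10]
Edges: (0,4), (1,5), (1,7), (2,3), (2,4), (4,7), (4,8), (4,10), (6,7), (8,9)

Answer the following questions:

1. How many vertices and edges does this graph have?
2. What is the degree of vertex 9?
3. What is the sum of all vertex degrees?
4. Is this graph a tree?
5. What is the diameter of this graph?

Count: 11 vertices, 10 edges.
Vertex 9 has neighbors [8], degree = 1.
Handshaking lemma: 2 * 10 = 20.
A graph is a tree iff it is connected and has exactly n-1 edges. This graph is connected (all 11 vertices in one component) and has 11-1 = 10 edges. It is a tree.
Diameter (longest shortest path) = 5.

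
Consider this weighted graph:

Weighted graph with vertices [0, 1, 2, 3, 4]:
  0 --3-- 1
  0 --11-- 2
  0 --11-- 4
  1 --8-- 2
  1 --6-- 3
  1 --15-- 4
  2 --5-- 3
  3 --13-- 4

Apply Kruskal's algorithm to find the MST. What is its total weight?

Applying Kruskal's algorithm (sort edges by weight, add if no cycle):
  Add (0,1) w=3
  Add (2,3) w=5
  Add (1,3) w=6
  Skip (1,2) w=8 (creates cycle)
  Add (0,4) w=11
  Skip (0,2) w=11 (creates cycle)
  Skip (3,4) w=13 (creates cycle)
  Skip (1,4) w=15 (creates cycle)
MST weight = 25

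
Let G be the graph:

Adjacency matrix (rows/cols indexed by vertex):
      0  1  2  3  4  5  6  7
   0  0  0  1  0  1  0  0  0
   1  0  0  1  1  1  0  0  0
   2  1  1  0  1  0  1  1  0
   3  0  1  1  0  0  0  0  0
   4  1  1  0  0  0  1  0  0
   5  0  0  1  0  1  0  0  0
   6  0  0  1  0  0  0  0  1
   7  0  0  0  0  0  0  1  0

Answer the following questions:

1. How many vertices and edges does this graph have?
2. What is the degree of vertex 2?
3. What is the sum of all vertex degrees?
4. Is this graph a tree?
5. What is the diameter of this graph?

Count: 8 vertices, 10 edges.
Vertex 2 has neighbors [0, 1, 3, 5, 6], degree = 5.
Handshaking lemma: 2 * 10 = 20.
A tree on 8 vertices has 7 edges. This graph has 10 edges (3 extra). Not a tree.
Diameter (longest shortest path) = 4.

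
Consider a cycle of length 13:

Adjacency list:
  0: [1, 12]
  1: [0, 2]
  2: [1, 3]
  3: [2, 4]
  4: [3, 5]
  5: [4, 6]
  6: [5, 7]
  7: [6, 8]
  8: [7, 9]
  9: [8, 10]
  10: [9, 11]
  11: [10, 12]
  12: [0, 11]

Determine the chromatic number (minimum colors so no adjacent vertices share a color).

This is an odd cycle (C_13). Odd cycles are not bipartite (any 2-coloring forces two adjacent vertices to match), and 3 colors suffice.
Chromatic number = 3.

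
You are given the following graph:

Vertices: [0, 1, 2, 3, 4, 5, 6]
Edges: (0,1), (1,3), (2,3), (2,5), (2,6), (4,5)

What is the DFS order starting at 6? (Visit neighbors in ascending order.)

DFS from vertex 6 (neighbors processed in ascending order):
Visit order: 6, 2, 3, 1, 0, 5, 4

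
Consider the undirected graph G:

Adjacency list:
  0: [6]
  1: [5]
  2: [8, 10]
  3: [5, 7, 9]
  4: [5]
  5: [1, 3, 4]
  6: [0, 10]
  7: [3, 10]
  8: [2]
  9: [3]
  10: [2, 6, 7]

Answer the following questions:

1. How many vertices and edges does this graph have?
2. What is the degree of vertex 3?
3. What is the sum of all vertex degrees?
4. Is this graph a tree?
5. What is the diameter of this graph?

Count: 11 vertices, 10 edges.
Vertex 3 has neighbors [5, 7, 9], degree = 3.
Handshaking lemma: 2 * 10 = 20.
A graph is a tree iff it is connected and has exactly n-1 edges. This graph is connected (all 11 vertices in one component) and has 11-1 = 10 edges. It is a tree.
Diameter (longest shortest path) = 6.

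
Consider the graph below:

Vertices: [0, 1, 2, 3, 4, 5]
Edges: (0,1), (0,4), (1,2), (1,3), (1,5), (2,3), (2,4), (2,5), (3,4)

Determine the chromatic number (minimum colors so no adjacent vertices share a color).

The graph has a maximum clique of size 3 (lower bound on chromatic number).
A valid 3-coloring: {0: 1, 1: 0, 2: 1, 3: 2, 4: 0, 5: 2}.
Chromatic number = 3.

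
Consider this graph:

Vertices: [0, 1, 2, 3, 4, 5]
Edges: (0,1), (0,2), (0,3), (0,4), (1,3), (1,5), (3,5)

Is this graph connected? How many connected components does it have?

Checking connectivity: the graph has 1 connected component(s).
All vertices are reachable from each other. The graph IS connected.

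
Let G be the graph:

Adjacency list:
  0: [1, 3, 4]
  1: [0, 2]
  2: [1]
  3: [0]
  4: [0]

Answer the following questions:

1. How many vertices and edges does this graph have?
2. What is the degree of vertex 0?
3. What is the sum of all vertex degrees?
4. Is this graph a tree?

Count: 5 vertices, 4 edges.
Vertex 0 has neighbors [1, 3, 4], degree = 3.
Handshaking lemma: 2 * 4 = 8.
A graph is a tree iff it is connected and has exactly n-1 edges. This graph is connected (all 5 vertices in one component) and has 5-1 = 4 edges. It is a tree.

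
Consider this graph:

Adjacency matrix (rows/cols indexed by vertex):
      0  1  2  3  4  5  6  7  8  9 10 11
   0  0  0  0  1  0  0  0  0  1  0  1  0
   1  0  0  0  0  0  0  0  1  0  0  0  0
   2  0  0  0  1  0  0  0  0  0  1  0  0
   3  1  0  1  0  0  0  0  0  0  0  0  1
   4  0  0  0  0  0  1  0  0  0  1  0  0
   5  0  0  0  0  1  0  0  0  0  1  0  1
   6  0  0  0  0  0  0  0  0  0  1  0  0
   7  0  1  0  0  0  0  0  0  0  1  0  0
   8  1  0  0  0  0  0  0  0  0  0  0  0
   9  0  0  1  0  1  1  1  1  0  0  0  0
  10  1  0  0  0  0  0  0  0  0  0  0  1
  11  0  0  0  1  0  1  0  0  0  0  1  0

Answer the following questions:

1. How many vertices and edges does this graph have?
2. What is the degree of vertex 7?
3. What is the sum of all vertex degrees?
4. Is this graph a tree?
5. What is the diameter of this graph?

Count: 12 vertices, 14 edges.
Vertex 7 has neighbors [1, 9], degree = 2.
Handshaking lemma: 2 * 14 = 28.
A tree on 12 vertices has 11 edges. This graph has 14 edges (3 extra). Not a tree.
Diameter (longest shortest path) = 6.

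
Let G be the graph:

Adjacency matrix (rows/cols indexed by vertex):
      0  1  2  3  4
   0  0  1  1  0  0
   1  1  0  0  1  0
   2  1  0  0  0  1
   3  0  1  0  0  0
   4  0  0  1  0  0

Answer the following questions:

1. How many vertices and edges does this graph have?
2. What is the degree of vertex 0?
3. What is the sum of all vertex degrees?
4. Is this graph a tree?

Count: 5 vertices, 4 edges.
Vertex 0 has neighbors [1, 2], degree = 2.
Handshaking lemma: 2 * 4 = 8.
A graph is a tree iff it is connected and has exactly n-1 edges. This graph is connected (all 5 vertices in one component) and has 5-1 = 4 edges. It is a tree.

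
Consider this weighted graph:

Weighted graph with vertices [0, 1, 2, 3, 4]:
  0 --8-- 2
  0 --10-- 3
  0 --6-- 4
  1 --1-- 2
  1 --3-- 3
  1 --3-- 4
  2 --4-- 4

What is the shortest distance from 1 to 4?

Using Dijkstra's algorithm from vertex 1:
Shortest path: 1 -> 4
Total weight: 3 = 3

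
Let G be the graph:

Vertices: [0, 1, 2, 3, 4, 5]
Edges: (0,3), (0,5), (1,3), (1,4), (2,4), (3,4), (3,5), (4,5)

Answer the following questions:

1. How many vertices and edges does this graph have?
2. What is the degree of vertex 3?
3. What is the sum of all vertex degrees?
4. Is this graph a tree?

Count: 6 vertices, 8 edges.
Vertex 3 has neighbors [0, 1, 4, 5], degree = 4.
Handshaking lemma: 2 * 8 = 16.
A tree on 6 vertices has 5 edges. This graph has 8 edges (3 extra). Not a tree.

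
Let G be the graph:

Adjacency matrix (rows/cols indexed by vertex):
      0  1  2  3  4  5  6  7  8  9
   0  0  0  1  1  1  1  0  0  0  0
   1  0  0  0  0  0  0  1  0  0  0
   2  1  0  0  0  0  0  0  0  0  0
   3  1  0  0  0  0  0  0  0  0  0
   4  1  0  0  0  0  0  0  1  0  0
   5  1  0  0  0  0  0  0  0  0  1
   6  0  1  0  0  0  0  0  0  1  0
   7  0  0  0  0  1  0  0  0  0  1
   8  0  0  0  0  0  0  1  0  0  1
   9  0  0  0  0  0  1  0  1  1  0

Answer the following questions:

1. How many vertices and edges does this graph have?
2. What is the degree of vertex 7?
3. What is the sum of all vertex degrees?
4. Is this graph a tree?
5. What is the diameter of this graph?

Count: 10 vertices, 10 edges.
Vertex 7 has neighbors [4, 9], degree = 2.
Handshaking lemma: 2 * 10 = 20.
A tree on 10 vertices has 9 edges. This graph has 10 edges (1 extra). Not a tree.
Diameter (longest shortest path) = 6.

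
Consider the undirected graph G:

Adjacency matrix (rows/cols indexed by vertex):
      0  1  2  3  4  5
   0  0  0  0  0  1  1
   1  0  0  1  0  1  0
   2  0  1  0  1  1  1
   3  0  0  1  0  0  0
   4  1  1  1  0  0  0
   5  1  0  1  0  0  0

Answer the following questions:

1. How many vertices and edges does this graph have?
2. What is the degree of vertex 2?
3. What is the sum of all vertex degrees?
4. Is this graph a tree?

Count: 6 vertices, 7 edges.
Vertex 2 has neighbors [1, 3, 4, 5], degree = 4.
Handshaking lemma: 2 * 7 = 14.
A tree on 6 vertices has 5 edges. This graph has 7 edges (2 extra). Not a tree.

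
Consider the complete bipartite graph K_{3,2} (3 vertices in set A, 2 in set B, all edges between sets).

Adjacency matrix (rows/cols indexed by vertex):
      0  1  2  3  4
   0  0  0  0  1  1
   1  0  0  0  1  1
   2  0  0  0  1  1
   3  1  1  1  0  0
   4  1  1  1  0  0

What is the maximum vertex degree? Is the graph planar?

Set-A vertices have degree 2; set-B vertices have degree 3. Maximum degree = max(3,2) = 3.
min(3,2) <= 2, so K_{3,2} avoids a K_{3,3} subdivision and is planar.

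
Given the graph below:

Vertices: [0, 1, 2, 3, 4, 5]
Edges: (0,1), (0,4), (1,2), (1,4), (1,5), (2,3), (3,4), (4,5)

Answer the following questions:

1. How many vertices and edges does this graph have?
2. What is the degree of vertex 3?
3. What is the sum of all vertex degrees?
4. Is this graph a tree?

Count: 6 vertices, 8 edges.
Vertex 3 has neighbors [2, 4], degree = 2.
Handshaking lemma: 2 * 8 = 16.
A tree on 6 vertices has 5 edges. This graph has 8 edges (3 extra). Not a tree.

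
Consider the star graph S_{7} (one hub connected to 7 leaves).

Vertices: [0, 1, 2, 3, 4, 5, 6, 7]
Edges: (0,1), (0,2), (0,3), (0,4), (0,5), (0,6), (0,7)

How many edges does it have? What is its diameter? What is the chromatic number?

Star graph S_{7}: the hub connects to all 7 leaves.
Edges = 7.
Diameter = 2 (any leaf to hub is 1, leaf to leaf through hub is 2).
Star graphs are bipartite (hub vs leaves), so chromatic number = 2.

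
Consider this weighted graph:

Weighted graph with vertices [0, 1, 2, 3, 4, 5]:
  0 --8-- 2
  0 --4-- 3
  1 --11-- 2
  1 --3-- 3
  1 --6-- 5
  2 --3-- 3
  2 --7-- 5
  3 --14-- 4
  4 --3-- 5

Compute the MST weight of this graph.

Applying Kruskal's algorithm (sort edges by weight, add if no cycle):
  Add (1,3) w=3
  Add (2,3) w=3
  Add (4,5) w=3
  Add (0,3) w=4
  Add (1,5) w=6
  Skip (2,5) w=7 (creates cycle)
  Skip (0,2) w=8 (creates cycle)
  Skip (1,2) w=11 (creates cycle)
  Skip (3,4) w=14 (creates cycle)
MST weight = 19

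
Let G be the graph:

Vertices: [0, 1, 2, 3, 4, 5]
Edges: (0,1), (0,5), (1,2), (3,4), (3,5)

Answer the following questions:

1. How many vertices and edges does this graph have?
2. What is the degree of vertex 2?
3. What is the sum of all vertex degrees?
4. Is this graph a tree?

Count: 6 vertices, 5 edges.
Vertex 2 has neighbors [1], degree = 1.
Handshaking lemma: 2 * 5 = 10.
A graph is a tree iff it is connected and has exactly n-1 edges. This graph is connected (all 6 vertices in one component) and has 6-1 = 5 edges. It is a tree.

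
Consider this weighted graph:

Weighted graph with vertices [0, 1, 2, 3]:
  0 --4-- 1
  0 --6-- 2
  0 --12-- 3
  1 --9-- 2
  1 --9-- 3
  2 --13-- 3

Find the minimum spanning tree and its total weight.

Applying Kruskal's algorithm (sort edges by weight, add if no cycle):
  Add (0,1) w=4
  Add (0,2) w=6
  Skip (1,2) w=9 (creates cycle)
  Add (1,3) w=9
  Skip (0,3) w=12 (creates cycle)
  Skip (2,3) w=13 (creates cycle)
MST weight = 19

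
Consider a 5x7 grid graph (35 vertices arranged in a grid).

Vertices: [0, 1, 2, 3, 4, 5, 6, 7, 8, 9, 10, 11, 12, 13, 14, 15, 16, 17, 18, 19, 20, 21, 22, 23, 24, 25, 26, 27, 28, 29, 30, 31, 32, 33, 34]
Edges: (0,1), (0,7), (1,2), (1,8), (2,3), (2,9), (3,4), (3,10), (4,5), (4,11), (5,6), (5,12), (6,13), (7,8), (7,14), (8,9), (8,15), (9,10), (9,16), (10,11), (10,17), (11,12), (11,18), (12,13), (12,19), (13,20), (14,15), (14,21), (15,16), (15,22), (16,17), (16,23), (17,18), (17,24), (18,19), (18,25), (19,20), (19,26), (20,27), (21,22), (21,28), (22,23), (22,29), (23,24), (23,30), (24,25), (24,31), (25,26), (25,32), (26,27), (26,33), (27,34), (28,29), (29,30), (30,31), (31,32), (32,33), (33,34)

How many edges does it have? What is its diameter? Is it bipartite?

A 5x7 grid has 28 vertical edges and 30 horizontal edges.
Total edges = 28 + 30 = 58.
Diameter = (5-1) + (7-1) = 10 (corner to opposite corner).
Grid graphs are bipartite (checkerboard coloring).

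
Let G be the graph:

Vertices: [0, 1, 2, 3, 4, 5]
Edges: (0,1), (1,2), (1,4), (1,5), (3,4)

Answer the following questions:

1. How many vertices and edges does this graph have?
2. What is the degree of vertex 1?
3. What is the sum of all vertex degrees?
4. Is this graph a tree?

Count: 6 vertices, 5 edges.
Vertex 1 has neighbors [0, 2, 4, 5], degree = 4.
Handshaking lemma: 2 * 5 = 10.
A graph is a tree iff it is connected and has exactly n-1 edges. This graph is connected (all 6 vertices in one component) and has 6-1 = 5 edges. It is a tree.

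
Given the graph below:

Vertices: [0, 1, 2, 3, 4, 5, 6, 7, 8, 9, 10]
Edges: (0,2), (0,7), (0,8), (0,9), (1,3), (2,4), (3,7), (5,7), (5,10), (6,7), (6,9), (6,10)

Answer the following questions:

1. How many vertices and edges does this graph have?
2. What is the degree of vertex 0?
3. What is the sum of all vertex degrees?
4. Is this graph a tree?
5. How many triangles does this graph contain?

Count: 11 vertices, 12 edges.
Vertex 0 has neighbors [2, 7, 8, 9], degree = 4.
Handshaking lemma: 2 * 12 = 24.
A tree on 11 vertices has 10 edges. This graph has 12 edges (2 extra). Not a tree.
Number of triangles = 0.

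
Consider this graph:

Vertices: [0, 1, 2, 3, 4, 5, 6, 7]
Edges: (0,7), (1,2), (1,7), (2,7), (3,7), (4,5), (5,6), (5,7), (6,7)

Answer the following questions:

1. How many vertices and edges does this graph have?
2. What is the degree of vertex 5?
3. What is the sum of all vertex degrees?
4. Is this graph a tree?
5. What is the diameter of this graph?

Count: 8 vertices, 9 edges.
Vertex 5 has neighbors [4, 6, 7], degree = 3.
Handshaking lemma: 2 * 9 = 18.
A tree on 8 vertices has 7 edges. This graph has 9 edges (2 extra). Not a tree.
Diameter (longest shortest path) = 3.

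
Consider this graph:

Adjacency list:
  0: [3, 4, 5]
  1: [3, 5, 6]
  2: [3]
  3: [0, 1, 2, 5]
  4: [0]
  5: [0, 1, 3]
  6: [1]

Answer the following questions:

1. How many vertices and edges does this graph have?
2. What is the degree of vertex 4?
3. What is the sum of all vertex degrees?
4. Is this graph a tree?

Count: 7 vertices, 8 edges.
Vertex 4 has neighbors [0], degree = 1.
Handshaking lemma: 2 * 8 = 16.
A tree on 7 vertices has 6 edges. This graph has 8 edges (2 extra). Not a tree.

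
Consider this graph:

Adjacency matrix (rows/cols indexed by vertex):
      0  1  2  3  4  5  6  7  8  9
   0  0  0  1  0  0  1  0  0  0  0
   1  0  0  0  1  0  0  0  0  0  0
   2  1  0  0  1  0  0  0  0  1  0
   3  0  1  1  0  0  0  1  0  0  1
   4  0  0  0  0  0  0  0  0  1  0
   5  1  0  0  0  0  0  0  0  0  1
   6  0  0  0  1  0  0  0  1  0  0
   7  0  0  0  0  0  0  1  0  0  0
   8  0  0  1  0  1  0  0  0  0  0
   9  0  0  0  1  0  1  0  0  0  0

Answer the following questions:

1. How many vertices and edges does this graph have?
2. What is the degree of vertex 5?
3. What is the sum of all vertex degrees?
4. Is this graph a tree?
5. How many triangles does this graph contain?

Count: 10 vertices, 10 edges.
Vertex 5 has neighbors [0, 9], degree = 2.
Handshaking lemma: 2 * 10 = 20.
A tree on 10 vertices has 9 edges. This graph has 10 edges (1 extra). Not a tree.
Number of triangles = 0.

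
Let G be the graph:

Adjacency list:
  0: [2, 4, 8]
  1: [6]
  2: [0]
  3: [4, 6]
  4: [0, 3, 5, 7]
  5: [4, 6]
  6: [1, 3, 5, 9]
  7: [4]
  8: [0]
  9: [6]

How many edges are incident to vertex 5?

Vertex 5 has neighbors [4, 6], so deg(5) = 2.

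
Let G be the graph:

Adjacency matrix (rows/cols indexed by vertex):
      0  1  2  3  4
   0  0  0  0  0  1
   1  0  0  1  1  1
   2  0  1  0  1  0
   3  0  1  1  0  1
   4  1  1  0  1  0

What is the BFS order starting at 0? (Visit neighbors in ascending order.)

BFS from vertex 0 (neighbors processed in ascending order):
Visit order: 0, 4, 1, 3, 2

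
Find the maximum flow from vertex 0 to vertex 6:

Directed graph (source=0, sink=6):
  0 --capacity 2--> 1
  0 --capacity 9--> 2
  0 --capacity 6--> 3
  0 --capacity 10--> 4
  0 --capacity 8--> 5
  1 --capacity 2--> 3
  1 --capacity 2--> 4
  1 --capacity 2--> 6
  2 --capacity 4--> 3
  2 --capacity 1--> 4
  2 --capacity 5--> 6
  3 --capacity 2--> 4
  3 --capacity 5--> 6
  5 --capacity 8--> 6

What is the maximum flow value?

Computing max flow:
  Flow on (0->1): 2/2
  Flow on (0->2): 5/9
  Flow on (0->3): 5/6
  Flow on (0->5): 8/8
  Flow on (1->6): 2/2
  Flow on (2->6): 5/5
  Flow on (3->6): 5/5
  Flow on (5->6): 8/8
Maximum flow = 20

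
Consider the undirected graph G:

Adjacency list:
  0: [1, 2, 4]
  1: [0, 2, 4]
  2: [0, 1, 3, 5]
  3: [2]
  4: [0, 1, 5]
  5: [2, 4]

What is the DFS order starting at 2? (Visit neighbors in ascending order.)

DFS from vertex 2 (neighbors processed in ascending order):
Visit order: 2, 0, 1, 4, 5, 3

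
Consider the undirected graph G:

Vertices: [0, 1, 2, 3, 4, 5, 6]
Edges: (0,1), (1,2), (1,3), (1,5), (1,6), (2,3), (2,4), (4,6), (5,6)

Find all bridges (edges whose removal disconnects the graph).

A bridge is an edge whose removal increases the number of connected components.
Bridges found: (0,1)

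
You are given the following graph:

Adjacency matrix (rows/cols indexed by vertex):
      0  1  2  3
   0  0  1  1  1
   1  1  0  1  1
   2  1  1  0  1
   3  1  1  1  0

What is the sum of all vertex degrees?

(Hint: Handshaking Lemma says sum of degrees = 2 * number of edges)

Count edges: 6 edges.
By Handshaking Lemma: sum of degrees = 2 * 6 = 12.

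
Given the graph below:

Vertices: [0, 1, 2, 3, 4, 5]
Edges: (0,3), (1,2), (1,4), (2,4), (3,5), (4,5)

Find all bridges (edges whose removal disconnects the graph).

A bridge is an edge whose removal increases the number of connected components.
Bridges found: (0,3), (3,5), (4,5)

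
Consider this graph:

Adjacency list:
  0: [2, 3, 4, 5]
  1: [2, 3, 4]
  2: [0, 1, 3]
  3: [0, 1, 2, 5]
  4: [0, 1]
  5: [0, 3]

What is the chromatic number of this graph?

The graph has a maximum clique of size 3 (lower bound on chromatic number).
A valid 3-coloring: {0: 0, 1: 0, 2: 2, 3: 1, 4: 1, 5: 2}.
Chromatic number = 3.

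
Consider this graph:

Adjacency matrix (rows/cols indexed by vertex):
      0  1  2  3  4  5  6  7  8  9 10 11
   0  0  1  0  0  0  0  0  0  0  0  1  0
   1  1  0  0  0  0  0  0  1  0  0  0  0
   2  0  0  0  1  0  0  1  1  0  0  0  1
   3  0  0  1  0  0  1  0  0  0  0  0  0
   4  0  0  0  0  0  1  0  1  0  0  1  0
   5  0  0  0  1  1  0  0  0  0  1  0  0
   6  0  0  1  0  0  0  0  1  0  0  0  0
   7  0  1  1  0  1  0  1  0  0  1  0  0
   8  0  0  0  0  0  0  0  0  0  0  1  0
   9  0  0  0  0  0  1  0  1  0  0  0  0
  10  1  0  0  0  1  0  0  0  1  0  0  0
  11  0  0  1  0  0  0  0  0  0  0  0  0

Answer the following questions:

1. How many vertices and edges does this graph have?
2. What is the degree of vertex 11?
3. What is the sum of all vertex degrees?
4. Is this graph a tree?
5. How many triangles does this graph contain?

Count: 12 vertices, 15 edges.
Vertex 11 has neighbors [2], degree = 1.
Handshaking lemma: 2 * 15 = 30.
A tree on 12 vertices has 11 edges. This graph has 15 edges (4 extra). Not a tree.
Number of triangles = 1.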